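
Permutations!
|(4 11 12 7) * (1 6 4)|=6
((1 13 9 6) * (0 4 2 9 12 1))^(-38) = ((0 4 2 9 6)(1 13 12))^(-38) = (0 2 6 4 9)(1 13 12)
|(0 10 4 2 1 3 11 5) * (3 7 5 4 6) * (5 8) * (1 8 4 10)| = |(0 1 7 4 2 8 5)(3 11 10 6)| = 28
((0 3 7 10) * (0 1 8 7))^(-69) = ((0 3)(1 8 7 10))^(-69) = (0 3)(1 10 7 8)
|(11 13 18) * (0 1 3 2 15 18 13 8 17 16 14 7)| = 12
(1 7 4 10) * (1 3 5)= (1 7 4 10 3 5)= [0, 7, 2, 5, 10, 1, 6, 4, 8, 9, 3]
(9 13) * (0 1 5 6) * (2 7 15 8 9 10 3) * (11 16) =(0 1 5 6)(2 7 15 8 9 13 10 3)(11 16) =[1, 5, 7, 2, 4, 6, 0, 15, 9, 13, 3, 16, 12, 10, 14, 8, 11]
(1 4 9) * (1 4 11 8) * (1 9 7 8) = (1 11)(4 7 8 9) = [0, 11, 2, 3, 7, 5, 6, 8, 9, 4, 10, 1]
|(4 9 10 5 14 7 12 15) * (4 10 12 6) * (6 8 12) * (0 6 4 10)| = |(0 6 10 5 14 7 8 12 15)(4 9)| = 18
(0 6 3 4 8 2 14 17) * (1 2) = (0 6 3 4 8 1 2 14 17) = [6, 2, 14, 4, 8, 5, 3, 7, 1, 9, 10, 11, 12, 13, 17, 15, 16, 0]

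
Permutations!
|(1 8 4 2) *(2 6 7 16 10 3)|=9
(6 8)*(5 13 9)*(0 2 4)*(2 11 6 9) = (0 11 6 8 9 5 13 2 4) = [11, 1, 4, 3, 0, 13, 8, 7, 9, 5, 10, 6, 12, 2]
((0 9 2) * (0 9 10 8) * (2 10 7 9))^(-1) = ((0 7 9 10 8))^(-1) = (0 8 10 9 7)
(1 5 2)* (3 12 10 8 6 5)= [0, 3, 1, 12, 4, 2, 5, 7, 6, 9, 8, 11, 10]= (1 3 12 10 8 6 5 2)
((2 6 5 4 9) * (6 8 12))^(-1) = (2 9 4 5 6 12 8)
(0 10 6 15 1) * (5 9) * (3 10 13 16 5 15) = (0 13 16 5 9 15 1)(3 10 6) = [13, 0, 2, 10, 4, 9, 3, 7, 8, 15, 6, 11, 12, 16, 14, 1, 5]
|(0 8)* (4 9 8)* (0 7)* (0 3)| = 6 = |(0 4 9 8 7 3)|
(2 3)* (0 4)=[4, 1, 3, 2, 0]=(0 4)(2 3)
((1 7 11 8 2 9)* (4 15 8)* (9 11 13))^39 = (1 9 13 7)(2 8 15 4 11)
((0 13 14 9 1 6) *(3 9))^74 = (0 9 13 1 14 6 3)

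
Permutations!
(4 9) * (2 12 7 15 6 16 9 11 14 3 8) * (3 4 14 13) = (2 12 7 15 6 16 9 14 4 11 13 3 8) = [0, 1, 12, 8, 11, 5, 16, 15, 2, 14, 10, 13, 7, 3, 4, 6, 9]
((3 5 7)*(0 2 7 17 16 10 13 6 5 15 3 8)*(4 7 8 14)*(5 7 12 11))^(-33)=(17)(3 15)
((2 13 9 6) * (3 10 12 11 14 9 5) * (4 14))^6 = (2 11 13 4 5 14 3 9 10 6 12)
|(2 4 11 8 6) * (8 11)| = |(11)(2 4 8 6)| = 4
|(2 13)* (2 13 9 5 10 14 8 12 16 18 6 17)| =11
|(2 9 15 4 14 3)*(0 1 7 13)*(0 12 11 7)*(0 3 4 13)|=10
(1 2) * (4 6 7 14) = (1 2)(4 6 7 14) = [0, 2, 1, 3, 6, 5, 7, 14, 8, 9, 10, 11, 12, 13, 4]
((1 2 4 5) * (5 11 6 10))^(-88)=((1 2 4 11 6 10 5))^(-88)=(1 11 5 4 10 2 6)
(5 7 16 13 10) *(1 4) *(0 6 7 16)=(0 6 7)(1 4)(5 16 13 10)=[6, 4, 2, 3, 1, 16, 7, 0, 8, 9, 5, 11, 12, 10, 14, 15, 13]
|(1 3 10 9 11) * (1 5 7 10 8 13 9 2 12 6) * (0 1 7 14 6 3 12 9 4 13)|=|(0 1 12 3 8)(2 9 11 5 14 6 7 10)(4 13)|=40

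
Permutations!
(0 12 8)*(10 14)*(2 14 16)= [12, 1, 14, 3, 4, 5, 6, 7, 0, 9, 16, 11, 8, 13, 10, 15, 2]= (0 12 8)(2 14 10 16)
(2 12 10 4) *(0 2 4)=(0 2 12 10)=[2, 1, 12, 3, 4, 5, 6, 7, 8, 9, 0, 11, 10]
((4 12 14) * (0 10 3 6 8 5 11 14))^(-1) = ((0 10 3 6 8 5 11 14 4 12))^(-1) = (0 12 4 14 11 5 8 6 3 10)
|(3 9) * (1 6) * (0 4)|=|(0 4)(1 6)(3 9)|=2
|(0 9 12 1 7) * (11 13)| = |(0 9 12 1 7)(11 13)| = 10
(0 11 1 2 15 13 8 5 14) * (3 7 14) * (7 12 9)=(0 11 1 2 15 13 8 5 3 12 9 7 14)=[11, 2, 15, 12, 4, 3, 6, 14, 5, 7, 10, 1, 9, 8, 0, 13]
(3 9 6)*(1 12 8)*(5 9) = [0, 12, 2, 5, 4, 9, 3, 7, 1, 6, 10, 11, 8] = (1 12 8)(3 5 9 6)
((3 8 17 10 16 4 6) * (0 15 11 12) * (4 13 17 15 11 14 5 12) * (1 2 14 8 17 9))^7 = ((0 11 4 6 3 17 10 16 13 9 1 2 14 5 12)(8 15))^7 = (0 16 12 10 5 17 14 3 2 6 1 4 9 11 13)(8 15)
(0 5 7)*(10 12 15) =(0 5 7)(10 12 15) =[5, 1, 2, 3, 4, 7, 6, 0, 8, 9, 12, 11, 15, 13, 14, 10]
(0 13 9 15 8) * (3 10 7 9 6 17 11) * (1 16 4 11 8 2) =(0 13 6 17 8)(1 16 4 11 3 10 7 9 15 2) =[13, 16, 1, 10, 11, 5, 17, 9, 0, 15, 7, 3, 12, 6, 14, 2, 4, 8]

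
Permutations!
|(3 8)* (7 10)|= 2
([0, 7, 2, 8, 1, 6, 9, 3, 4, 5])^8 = [0, 8, 2, 1, 3, 9, 5, 4, 7, 6]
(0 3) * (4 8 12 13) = (0 3)(4 8 12 13) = [3, 1, 2, 0, 8, 5, 6, 7, 12, 9, 10, 11, 13, 4]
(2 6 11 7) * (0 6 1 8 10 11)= (0 6)(1 8 10 11 7 2)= [6, 8, 1, 3, 4, 5, 0, 2, 10, 9, 11, 7]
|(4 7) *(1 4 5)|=|(1 4 7 5)|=4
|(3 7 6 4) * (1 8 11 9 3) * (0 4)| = |(0 4 1 8 11 9 3 7 6)| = 9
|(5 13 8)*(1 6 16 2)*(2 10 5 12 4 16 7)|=28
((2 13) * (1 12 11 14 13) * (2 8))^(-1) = (1 2 8 13 14 11 12) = ((1 12 11 14 13 8 2))^(-1)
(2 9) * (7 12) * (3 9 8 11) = (2 8 11 3 9)(7 12) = [0, 1, 8, 9, 4, 5, 6, 12, 11, 2, 10, 3, 7]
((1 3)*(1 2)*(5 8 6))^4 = ((1 3 2)(5 8 6))^4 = (1 3 2)(5 8 6)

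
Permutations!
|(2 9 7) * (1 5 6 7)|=|(1 5 6 7 2 9)|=6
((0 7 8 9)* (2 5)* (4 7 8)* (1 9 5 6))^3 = ((0 8 5 2 6 1 9)(4 7))^3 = (0 2 9 5 1 8 6)(4 7)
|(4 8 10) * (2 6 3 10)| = 6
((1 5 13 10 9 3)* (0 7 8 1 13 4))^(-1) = (0 4 5 1 8 7)(3 9 10 13)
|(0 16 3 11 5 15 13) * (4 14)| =14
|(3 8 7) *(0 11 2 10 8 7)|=|(0 11 2 10 8)(3 7)|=10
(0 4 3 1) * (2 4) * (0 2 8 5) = (0 8 5)(1 2 4 3) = [8, 2, 4, 1, 3, 0, 6, 7, 5]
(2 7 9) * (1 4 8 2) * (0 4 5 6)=(0 4 8 2 7 9 1 5 6)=[4, 5, 7, 3, 8, 6, 0, 9, 2, 1]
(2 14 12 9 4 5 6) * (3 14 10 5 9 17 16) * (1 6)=(1 6 2 10 5)(3 14 12 17 16)(4 9)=[0, 6, 10, 14, 9, 1, 2, 7, 8, 4, 5, 11, 17, 13, 12, 15, 3, 16]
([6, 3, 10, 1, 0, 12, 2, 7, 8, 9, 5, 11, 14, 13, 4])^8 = (14)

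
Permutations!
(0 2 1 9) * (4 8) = (0 2 1 9)(4 8) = [2, 9, 1, 3, 8, 5, 6, 7, 4, 0]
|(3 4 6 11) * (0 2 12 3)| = 7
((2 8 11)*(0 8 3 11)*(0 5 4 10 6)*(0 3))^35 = (0 2 11 3 6 10 4 5 8) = ((0 8 5 4 10 6 3 11 2))^35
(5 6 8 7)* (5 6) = (6 8 7) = [0, 1, 2, 3, 4, 5, 8, 6, 7]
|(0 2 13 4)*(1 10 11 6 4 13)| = 7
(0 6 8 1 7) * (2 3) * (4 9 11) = (0 6 8 1 7)(2 3)(4 9 11) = [6, 7, 3, 2, 9, 5, 8, 0, 1, 11, 10, 4]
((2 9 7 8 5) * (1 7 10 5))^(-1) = ((1 7 8)(2 9 10 5))^(-1) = (1 8 7)(2 5 10 9)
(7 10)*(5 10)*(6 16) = (5 10 7)(6 16) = [0, 1, 2, 3, 4, 10, 16, 5, 8, 9, 7, 11, 12, 13, 14, 15, 6]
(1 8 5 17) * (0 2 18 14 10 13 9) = (0 2 18 14 10 13 9)(1 8 5 17) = [2, 8, 18, 3, 4, 17, 6, 7, 5, 0, 13, 11, 12, 9, 10, 15, 16, 1, 14]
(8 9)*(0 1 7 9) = (0 1 7 9 8) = [1, 7, 2, 3, 4, 5, 6, 9, 0, 8]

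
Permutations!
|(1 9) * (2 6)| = |(1 9)(2 6)| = 2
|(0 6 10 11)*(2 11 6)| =6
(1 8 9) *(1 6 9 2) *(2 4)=(1 8 4 2)(6 9)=[0, 8, 1, 3, 2, 5, 9, 7, 4, 6]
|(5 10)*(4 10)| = 3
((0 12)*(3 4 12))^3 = ((0 3 4 12))^3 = (0 12 4 3)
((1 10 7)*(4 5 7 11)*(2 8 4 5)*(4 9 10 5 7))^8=(1 7 11 10 9 8 2 4 5)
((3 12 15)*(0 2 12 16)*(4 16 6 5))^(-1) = (0 16 4 5 6 3 15 12 2)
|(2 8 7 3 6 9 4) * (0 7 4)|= |(0 7 3 6 9)(2 8 4)|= 15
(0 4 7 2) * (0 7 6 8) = (0 4 6 8)(2 7) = [4, 1, 7, 3, 6, 5, 8, 2, 0]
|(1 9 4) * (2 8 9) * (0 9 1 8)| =6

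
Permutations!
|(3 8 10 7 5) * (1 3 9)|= |(1 3 8 10 7 5 9)|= 7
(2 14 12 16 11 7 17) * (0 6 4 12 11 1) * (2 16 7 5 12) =(0 6 4 2 14 11 5 12 7 17 16 1) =[6, 0, 14, 3, 2, 12, 4, 17, 8, 9, 10, 5, 7, 13, 11, 15, 1, 16]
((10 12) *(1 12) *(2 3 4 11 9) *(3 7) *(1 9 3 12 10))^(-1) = ((1 10 9 2 7 12)(3 4 11))^(-1) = (1 12 7 2 9 10)(3 11 4)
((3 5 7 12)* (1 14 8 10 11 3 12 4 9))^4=((1 14 8 10 11 3 5 7 4 9))^4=(1 11 4 8 5)(3 9 10 7 14)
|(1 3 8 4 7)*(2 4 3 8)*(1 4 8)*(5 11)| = 6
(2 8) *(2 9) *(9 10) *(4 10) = (2 8 4 10 9) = [0, 1, 8, 3, 10, 5, 6, 7, 4, 2, 9]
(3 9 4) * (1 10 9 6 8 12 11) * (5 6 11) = (1 10 9 4 3 11)(5 6 8 12) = [0, 10, 2, 11, 3, 6, 8, 7, 12, 4, 9, 1, 5]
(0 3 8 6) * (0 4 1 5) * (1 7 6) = (0 3 8 1 5)(4 7 6) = [3, 5, 2, 8, 7, 0, 4, 6, 1]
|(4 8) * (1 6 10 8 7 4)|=|(1 6 10 8)(4 7)|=4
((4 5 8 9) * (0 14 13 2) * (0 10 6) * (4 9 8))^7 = ((0 14 13 2 10 6)(4 5))^7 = (0 14 13 2 10 6)(4 5)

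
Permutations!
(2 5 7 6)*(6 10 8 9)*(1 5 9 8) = (1 5 7 10)(2 9 6) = [0, 5, 9, 3, 4, 7, 2, 10, 8, 6, 1]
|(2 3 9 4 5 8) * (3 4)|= 4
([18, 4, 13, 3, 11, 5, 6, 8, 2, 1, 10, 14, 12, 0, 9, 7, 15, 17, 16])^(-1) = [13, 9, 8, 3, 1, 5, 6, 15, 7, 14, 10, 4, 12, 2, 11, 16, 18, 17, 0]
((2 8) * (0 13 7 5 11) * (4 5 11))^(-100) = (13)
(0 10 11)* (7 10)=(0 7 10 11)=[7, 1, 2, 3, 4, 5, 6, 10, 8, 9, 11, 0]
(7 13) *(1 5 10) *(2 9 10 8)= [0, 5, 9, 3, 4, 8, 6, 13, 2, 10, 1, 11, 12, 7]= (1 5 8 2 9 10)(7 13)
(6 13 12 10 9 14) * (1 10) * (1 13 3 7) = (1 10 9 14 6 3 7)(12 13) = [0, 10, 2, 7, 4, 5, 3, 1, 8, 14, 9, 11, 13, 12, 6]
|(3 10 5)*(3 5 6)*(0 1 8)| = |(0 1 8)(3 10 6)| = 3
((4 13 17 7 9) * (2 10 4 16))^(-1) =(2 16 9 7 17 13 4 10)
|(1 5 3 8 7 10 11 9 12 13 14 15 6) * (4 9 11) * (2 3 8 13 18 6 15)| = 20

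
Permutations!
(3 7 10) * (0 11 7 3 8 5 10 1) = (0 11 7 1)(5 10 8) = [11, 0, 2, 3, 4, 10, 6, 1, 5, 9, 8, 7]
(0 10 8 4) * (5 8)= (0 10 5 8 4)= [10, 1, 2, 3, 0, 8, 6, 7, 4, 9, 5]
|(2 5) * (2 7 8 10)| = 5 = |(2 5 7 8 10)|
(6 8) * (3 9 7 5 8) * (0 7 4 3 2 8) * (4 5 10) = (0 7 10 4 3 9 5)(2 8 6) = [7, 1, 8, 9, 3, 0, 2, 10, 6, 5, 4]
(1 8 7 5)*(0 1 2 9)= (0 1 8 7 5 2 9)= [1, 8, 9, 3, 4, 2, 6, 5, 7, 0]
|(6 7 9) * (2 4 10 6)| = 6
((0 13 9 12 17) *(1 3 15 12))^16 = ((0 13 9 1 3 15 12 17))^16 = (17)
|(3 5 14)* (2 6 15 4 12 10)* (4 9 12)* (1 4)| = 6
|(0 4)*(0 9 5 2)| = 5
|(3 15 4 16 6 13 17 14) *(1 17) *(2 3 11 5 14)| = 9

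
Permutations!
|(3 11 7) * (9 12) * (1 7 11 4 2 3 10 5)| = 12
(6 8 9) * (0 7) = (0 7)(6 8 9) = [7, 1, 2, 3, 4, 5, 8, 0, 9, 6]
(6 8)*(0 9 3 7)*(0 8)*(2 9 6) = [6, 1, 9, 7, 4, 5, 0, 8, 2, 3] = (0 6)(2 9 3 7 8)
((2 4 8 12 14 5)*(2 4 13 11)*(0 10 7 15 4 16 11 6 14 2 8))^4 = (0 4 15 7 10)(2 5 12 14 8 6 11 13 16)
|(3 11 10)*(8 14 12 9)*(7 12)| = 15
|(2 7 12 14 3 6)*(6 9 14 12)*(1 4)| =|(1 4)(2 7 6)(3 9 14)| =6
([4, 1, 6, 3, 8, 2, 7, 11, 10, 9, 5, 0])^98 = (0 11 7 6 2 5 10 8 4)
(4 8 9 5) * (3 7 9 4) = [0, 1, 2, 7, 8, 3, 6, 9, 4, 5] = (3 7 9 5)(4 8)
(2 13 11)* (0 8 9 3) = (0 8 9 3)(2 13 11) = [8, 1, 13, 0, 4, 5, 6, 7, 9, 3, 10, 2, 12, 11]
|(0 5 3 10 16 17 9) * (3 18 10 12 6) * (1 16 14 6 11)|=13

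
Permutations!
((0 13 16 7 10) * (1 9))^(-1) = ((0 13 16 7 10)(1 9))^(-1) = (0 10 7 16 13)(1 9)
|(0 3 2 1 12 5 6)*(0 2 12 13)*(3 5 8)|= |(0 5 6 2 1 13)(3 12 8)|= 6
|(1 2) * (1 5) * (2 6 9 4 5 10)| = |(1 6 9 4 5)(2 10)| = 10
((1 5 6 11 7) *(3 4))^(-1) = (1 7 11 6 5)(3 4)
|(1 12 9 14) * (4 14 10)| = 6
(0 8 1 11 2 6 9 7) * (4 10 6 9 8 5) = (0 5 4 10 6 8 1 11 2 9 7) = [5, 11, 9, 3, 10, 4, 8, 0, 1, 7, 6, 2]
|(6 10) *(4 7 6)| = 4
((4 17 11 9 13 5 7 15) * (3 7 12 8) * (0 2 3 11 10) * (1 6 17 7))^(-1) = ((0 2 3 1 6 17 10)(4 7 15)(5 12 8 11 9 13))^(-1) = (0 10 17 6 1 3 2)(4 15 7)(5 13 9 11 8 12)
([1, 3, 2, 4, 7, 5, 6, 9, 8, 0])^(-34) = (0 3 7)(1 4 9)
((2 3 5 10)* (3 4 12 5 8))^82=(2 12 10 4 5)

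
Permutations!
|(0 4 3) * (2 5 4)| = 5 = |(0 2 5 4 3)|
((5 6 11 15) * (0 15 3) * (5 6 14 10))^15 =((0 15 6 11 3)(5 14 10))^15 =(15)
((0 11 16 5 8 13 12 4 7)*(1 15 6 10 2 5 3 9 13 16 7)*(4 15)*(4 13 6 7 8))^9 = (0 5 8 1 3 12 6 7 2 11 4 16 13 9 15 10)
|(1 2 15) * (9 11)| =6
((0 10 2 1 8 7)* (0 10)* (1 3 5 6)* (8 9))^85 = (1 10 6 7 5 8 3 9 2)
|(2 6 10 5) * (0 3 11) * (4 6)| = 15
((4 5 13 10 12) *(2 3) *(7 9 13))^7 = ((2 3)(4 5 7 9 13 10 12))^7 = (13)(2 3)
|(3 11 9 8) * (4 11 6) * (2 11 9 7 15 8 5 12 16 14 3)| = |(2 11 7 15 8)(3 6 4 9 5 12 16 14)| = 40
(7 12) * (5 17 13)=(5 17 13)(7 12)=[0, 1, 2, 3, 4, 17, 6, 12, 8, 9, 10, 11, 7, 5, 14, 15, 16, 13]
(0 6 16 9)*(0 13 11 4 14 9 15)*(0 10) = [6, 1, 2, 3, 14, 5, 16, 7, 8, 13, 0, 4, 12, 11, 9, 10, 15] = (0 6 16 15 10)(4 14 9 13 11)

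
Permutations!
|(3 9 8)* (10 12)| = 6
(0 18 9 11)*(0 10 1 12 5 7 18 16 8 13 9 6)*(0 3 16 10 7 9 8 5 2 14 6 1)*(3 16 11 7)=(0 10)(1 12 2 14 6 16 5 9 7 18)(3 11)(8 13)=[10, 12, 14, 11, 4, 9, 16, 18, 13, 7, 0, 3, 2, 8, 6, 15, 5, 17, 1]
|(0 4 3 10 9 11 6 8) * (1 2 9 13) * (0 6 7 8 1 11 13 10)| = 24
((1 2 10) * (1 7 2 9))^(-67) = ((1 9)(2 10 7))^(-67) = (1 9)(2 7 10)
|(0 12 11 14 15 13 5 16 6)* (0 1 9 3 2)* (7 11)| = |(0 12 7 11 14 15 13 5 16 6 1 9 3 2)| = 14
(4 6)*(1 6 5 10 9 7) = [0, 6, 2, 3, 5, 10, 4, 1, 8, 7, 9] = (1 6 4 5 10 9 7)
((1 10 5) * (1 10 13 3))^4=((1 13 3)(5 10))^4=(1 13 3)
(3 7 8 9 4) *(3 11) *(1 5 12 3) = (1 5 12 3 7 8 9 4 11) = [0, 5, 2, 7, 11, 12, 6, 8, 9, 4, 10, 1, 3]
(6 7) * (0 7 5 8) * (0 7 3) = (0 3)(5 8 7 6) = [3, 1, 2, 0, 4, 8, 5, 6, 7]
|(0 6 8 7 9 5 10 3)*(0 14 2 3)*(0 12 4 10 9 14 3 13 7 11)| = 12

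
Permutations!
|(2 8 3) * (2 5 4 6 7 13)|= 8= |(2 8 3 5 4 6 7 13)|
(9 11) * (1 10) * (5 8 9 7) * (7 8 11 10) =[0, 7, 2, 3, 4, 11, 6, 5, 9, 10, 1, 8] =(1 7 5 11 8 9 10)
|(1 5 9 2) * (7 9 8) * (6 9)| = 7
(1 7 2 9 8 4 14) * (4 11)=(1 7 2 9 8 11 4 14)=[0, 7, 9, 3, 14, 5, 6, 2, 11, 8, 10, 4, 12, 13, 1]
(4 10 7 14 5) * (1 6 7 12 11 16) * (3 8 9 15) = (1 6 7 14 5 4 10 12 11 16)(3 8 9 15) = [0, 6, 2, 8, 10, 4, 7, 14, 9, 15, 12, 16, 11, 13, 5, 3, 1]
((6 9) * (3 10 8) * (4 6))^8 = ((3 10 8)(4 6 9))^8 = (3 8 10)(4 9 6)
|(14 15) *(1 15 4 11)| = 5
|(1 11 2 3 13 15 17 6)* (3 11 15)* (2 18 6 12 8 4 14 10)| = 12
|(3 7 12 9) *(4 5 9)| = 6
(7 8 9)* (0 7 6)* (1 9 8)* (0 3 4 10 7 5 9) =(0 5 9 6 3 4 10 7 1) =[5, 0, 2, 4, 10, 9, 3, 1, 8, 6, 7]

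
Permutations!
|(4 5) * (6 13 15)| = |(4 5)(6 13 15)| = 6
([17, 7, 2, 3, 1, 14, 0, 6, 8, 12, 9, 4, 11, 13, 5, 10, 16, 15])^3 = [10, 0, 2, 3, 6, 14, 15, 17, 8, 4, 11, 7, 1, 13, 5, 12, 16, 9]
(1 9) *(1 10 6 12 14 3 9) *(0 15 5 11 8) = (0 15 5 11 8)(3 9 10 6 12 14) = [15, 1, 2, 9, 4, 11, 12, 7, 0, 10, 6, 8, 14, 13, 3, 5]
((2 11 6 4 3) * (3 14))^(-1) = ((2 11 6 4 14 3))^(-1) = (2 3 14 4 6 11)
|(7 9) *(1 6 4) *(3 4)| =|(1 6 3 4)(7 9)| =4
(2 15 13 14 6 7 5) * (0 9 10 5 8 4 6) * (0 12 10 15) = [9, 1, 0, 3, 6, 2, 7, 8, 4, 15, 5, 11, 10, 14, 12, 13] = (0 9 15 13 14 12 10 5 2)(4 6 7 8)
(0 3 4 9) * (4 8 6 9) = (0 3 8 6 9) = [3, 1, 2, 8, 4, 5, 9, 7, 6, 0]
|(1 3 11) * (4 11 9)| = |(1 3 9 4 11)| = 5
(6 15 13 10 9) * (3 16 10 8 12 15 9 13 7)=(3 16 10 13 8 12 15 7)(6 9)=[0, 1, 2, 16, 4, 5, 9, 3, 12, 6, 13, 11, 15, 8, 14, 7, 10]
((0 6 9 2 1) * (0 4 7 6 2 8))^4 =((0 2 1 4 7 6 9 8))^4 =(0 7)(1 9)(2 6)(4 8)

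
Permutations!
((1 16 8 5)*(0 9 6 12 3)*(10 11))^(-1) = (0 3 12 6 9)(1 5 8 16)(10 11)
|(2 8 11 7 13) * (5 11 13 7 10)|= |(2 8 13)(5 11 10)|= 3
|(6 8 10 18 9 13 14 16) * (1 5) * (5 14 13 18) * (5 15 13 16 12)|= |(1 14 12 5)(6 8 10 15 13 16)(9 18)|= 12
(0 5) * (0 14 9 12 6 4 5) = (4 5 14 9 12 6) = [0, 1, 2, 3, 5, 14, 4, 7, 8, 12, 10, 11, 6, 13, 9]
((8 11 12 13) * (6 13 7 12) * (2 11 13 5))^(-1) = ((2 11 6 5)(7 12)(8 13))^(-1) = (2 5 6 11)(7 12)(8 13)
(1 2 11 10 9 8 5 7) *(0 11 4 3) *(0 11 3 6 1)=(0 3 11 10 9 8 5 7)(1 2 4 6)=[3, 2, 4, 11, 6, 7, 1, 0, 5, 8, 9, 10]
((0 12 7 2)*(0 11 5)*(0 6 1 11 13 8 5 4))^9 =((0 12 7 2 13 8 5 6 1 11 4))^9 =(0 11 6 8 2 12 4 1 5 13 7)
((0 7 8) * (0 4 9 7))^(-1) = (4 8 7 9)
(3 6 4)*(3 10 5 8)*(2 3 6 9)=(2 3 9)(4 10 5 8 6)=[0, 1, 3, 9, 10, 8, 4, 7, 6, 2, 5]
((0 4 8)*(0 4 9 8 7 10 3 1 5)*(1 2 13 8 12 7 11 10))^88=(0 1 12)(2 11 13 10 8 3 4)(5 7 9)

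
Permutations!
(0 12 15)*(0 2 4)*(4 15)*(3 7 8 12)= (0 3 7 8 12 4)(2 15)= [3, 1, 15, 7, 0, 5, 6, 8, 12, 9, 10, 11, 4, 13, 14, 2]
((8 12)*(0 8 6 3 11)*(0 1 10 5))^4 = ((0 8 12 6 3 11 1 10 5))^4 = (0 3 5 6 10 12 1 8 11)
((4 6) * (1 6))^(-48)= ((1 6 4))^(-48)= (6)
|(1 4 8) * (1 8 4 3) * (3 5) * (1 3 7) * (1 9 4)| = 5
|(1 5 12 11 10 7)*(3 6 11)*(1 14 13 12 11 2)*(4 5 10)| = 9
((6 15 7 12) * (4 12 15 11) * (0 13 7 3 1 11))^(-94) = ((0 13 7 15 3 1 11 4 12 6))^(-94) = (0 11 7 12 3)(1 13 4 15 6)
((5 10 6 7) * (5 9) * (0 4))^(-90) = (10)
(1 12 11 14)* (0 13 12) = (0 13 12 11 14 1) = [13, 0, 2, 3, 4, 5, 6, 7, 8, 9, 10, 14, 11, 12, 1]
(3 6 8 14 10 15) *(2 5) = (2 5)(3 6 8 14 10 15) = [0, 1, 5, 6, 4, 2, 8, 7, 14, 9, 15, 11, 12, 13, 10, 3]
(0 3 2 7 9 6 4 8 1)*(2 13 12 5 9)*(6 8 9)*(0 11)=(0 3 13 12 5 6 4 9 8 1 11)(2 7)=[3, 11, 7, 13, 9, 6, 4, 2, 1, 8, 10, 0, 5, 12]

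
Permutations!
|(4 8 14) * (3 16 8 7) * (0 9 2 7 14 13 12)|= |(0 9 2 7 3 16 8 13 12)(4 14)|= 18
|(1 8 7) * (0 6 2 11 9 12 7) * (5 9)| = |(0 6 2 11 5 9 12 7 1 8)| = 10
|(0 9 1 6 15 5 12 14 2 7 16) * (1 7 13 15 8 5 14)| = |(0 9 7 16)(1 6 8 5 12)(2 13 15 14)| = 20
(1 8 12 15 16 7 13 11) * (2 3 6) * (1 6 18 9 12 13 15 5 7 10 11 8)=(2 3 18 9 12 5 7 15 16 10 11 6)(8 13)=[0, 1, 3, 18, 4, 7, 2, 15, 13, 12, 11, 6, 5, 8, 14, 16, 10, 17, 9]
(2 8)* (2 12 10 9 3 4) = (2 8 12 10 9 3 4) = [0, 1, 8, 4, 2, 5, 6, 7, 12, 3, 9, 11, 10]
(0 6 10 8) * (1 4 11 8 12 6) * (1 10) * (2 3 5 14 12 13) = (0 10 13 2 3 5 14 12 6 1 4 11 8) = [10, 4, 3, 5, 11, 14, 1, 7, 0, 9, 13, 8, 6, 2, 12]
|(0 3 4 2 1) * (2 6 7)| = |(0 3 4 6 7 2 1)| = 7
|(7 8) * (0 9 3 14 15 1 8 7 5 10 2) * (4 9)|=11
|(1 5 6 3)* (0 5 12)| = 6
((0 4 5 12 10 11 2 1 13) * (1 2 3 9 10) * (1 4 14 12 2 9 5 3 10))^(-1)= ((0 14 12 4 3 5 2 9 1 13)(10 11))^(-1)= (0 13 1 9 2 5 3 4 12 14)(10 11)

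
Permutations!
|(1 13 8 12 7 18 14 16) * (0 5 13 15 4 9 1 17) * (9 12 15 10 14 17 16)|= 20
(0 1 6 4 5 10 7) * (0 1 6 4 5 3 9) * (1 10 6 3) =[3, 4, 2, 9, 1, 6, 5, 10, 8, 0, 7] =(0 3 9)(1 4)(5 6)(7 10)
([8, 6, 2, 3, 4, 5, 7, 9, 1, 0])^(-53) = [8, 6, 2, 3, 4, 5, 7, 9, 1, 0]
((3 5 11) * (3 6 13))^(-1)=(3 13 6 11 5)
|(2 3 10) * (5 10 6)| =5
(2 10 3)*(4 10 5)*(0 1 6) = (0 1 6)(2 5 4 10 3) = [1, 6, 5, 2, 10, 4, 0, 7, 8, 9, 3]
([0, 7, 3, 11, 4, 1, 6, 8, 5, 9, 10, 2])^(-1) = [0, 5, 11, 2, 4, 8, 6, 1, 7, 9, 10, 3]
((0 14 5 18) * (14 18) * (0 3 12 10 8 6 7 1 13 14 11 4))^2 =((0 18 3 12 10 8 6 7 1 13 14 5 11 4))^2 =(0 3 10 6 1 14 11)(4 18 12 8 7 13 5)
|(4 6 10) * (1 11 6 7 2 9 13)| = |(1 11 6 10 4 7 2 9 13)| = 9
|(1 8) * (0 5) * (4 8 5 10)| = 6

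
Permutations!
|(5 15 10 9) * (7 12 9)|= 6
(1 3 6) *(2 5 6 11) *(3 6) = (1 6)(2 5 3 11) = [0, 6, 5, 11, 4, 3, 1, 7, 8, 9, 10, 2]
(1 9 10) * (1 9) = (9 10) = [0, 1, 2, 3, 4, 5, 6, 7, 8, 10, 9]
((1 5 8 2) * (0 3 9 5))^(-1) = (0 1 2 8 5 9 3)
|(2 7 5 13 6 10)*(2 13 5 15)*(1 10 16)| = |(1 10 13 6 16)(2 7 15)| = 15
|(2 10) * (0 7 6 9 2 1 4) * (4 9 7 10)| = 6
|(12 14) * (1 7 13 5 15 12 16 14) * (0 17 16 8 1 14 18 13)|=12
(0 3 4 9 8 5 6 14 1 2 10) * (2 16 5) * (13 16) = (0 3 4 9 8 2 10)(1 13 16 5 6 14) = [3, 13, 10, 4, 9, 6, 14, 7, 2, 8, 0, 11, 12, 16, 1, 15, 5]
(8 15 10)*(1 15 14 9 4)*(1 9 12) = (1 15 10 8 14 12)(4 9) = [0, 15, 2, 3, 9, 5, 6, 7, 14, 4, 8, 11, 1, 13, 12, 10]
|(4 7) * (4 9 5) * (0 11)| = |(0 11)(4 7 9 5)| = 4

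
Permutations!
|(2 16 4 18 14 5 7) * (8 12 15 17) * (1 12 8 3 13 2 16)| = |(1 12 15 17 3 13 2)(4 18 14 5 7 16)| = 42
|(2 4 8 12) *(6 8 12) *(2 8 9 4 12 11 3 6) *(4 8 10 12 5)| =8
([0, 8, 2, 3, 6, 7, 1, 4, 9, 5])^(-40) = [0, 9, 2, 3, 1, 4, 8, 6, 5, 7]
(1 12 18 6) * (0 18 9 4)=(0 18 6 1 12 9 4)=[18, 12, 2, 3, 0, 5, 1, 7, 8, 4, 10, 11, 9, 13, 14, 15, 16, 17, 6]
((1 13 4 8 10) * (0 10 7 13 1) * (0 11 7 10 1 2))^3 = (4 11)(7 8)(10 13)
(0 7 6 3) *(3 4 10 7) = (0 3)(4 10 7 6) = [3, 1, 2, 0, 10, 5, 4, 6, 8, 9, 7]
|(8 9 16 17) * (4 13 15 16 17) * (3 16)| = |(3 16 4 13 15)(8 9 17)| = 15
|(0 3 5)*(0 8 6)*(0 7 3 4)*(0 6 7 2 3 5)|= |(0 4 6 2 3)(5 8 7)|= 15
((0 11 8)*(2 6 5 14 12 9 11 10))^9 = ((0 10 2 6 5 14 12 9 11 8))^9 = (0 8 11 9 12 14 5 6 2 10)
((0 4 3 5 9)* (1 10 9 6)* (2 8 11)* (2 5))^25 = (0 2 5 10 4 8 6 9 3 11 1)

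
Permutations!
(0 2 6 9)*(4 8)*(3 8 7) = (0 2 6 9)(3 8 4 7) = [2, 1, 6, 8, 7, 5, 9, 3, 4, 0]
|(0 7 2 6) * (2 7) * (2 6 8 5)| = 6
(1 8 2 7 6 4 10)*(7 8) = (1 7 6 4 10)(2 8) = [0, 7, 8, 3, 10, 5, 4, 6, 2, 9, 1]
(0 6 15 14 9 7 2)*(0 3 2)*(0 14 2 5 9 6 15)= [15, 1, 3, 5, 4, 9, 0, 14, 8, 7, 10, 11, 12, 13, 6, 2]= (0 15 2 3 5 9 7 14 6)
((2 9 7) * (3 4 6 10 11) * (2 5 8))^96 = (2 9 7 5 8)(3 4 6 10 11)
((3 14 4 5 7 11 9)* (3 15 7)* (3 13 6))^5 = ((3 14 4 5 13 6)(7 11 9 15))^5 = (3 6 13 5 4 14)(7 11 9 15)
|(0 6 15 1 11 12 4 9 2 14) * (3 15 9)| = |(0 6 9 2 14)(1 11 12 4 3 15)| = 30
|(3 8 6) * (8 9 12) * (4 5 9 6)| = |(3 6)(4 5 9 12 8)| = 10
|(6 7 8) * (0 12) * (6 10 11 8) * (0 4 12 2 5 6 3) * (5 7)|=12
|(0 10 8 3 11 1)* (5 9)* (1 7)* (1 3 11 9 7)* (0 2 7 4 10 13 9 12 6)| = 14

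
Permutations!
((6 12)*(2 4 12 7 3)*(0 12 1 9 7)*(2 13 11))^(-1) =((0 12 6)(1 9 7 3 13 11 2 4))^(-1) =(0 6 12)(1 4 2 11 13 3 7 9)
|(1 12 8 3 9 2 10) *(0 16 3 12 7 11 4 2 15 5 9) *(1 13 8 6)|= 30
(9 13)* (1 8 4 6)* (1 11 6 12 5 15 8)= (4 12 5 15 8)(6 11)(9 13)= [0, 1, 2, 3, 12, 15, 11, 7, 4, 13, 10, 6, 5, 9, 14, 8]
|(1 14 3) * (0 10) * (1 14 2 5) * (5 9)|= 4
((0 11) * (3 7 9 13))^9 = ((0 11)(3 7 9 13))^9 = (0 11)(3 7 9 13)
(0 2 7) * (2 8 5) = (0 8 5 2 7) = [8, 1, 7, 3, 4, 2, 6, 0, 5]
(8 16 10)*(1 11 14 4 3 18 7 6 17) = (1 11 14 4 3 18 7 6 17)(8 16 10) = [0, 11, 2, 18, 3, 5, 17, 6, 16, 9, 8, 14, 12, 13, 4, 15, 10, 1, 7]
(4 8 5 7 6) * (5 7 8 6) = (4 6)(5 8 7) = [0, 1, 2, 3, 6, 8, 4, 5, 7]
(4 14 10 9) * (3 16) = (3 16)(4 14 10 9) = [0, 1, 2, 16, 14, 5, 6, 7, 8, 4, 9, 11, 12, 13, 10, 15, 3]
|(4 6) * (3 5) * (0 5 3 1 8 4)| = |(0 5 1 8 4 6)| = 6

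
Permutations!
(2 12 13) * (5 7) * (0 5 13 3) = (0 5 7 13 2 12 3) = [5, 1, 12, 0, 4, 7, 6, 13, 8, 9, 10, 11, 3, 2]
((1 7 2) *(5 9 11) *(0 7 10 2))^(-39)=(11)(0 7)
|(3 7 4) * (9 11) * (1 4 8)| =|(1 4 3 7 8)(9 11)| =10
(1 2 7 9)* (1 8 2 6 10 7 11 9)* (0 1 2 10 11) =(0 1 6 11 9 8 10 7 2) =[1, 6, 0, 3, 4, 5, 11, 2, 10, 8, 7, 9]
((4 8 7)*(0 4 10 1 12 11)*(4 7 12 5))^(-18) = (12)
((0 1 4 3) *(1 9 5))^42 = (9) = ((0 9 5 1 4 3))^42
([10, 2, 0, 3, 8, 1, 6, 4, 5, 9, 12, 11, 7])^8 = (0 2 1 5 8 4 7 12 10)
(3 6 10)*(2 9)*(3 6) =(2 9)(6 10) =[0, 1, 9, 3, 4, 5, 10, 7, 8, 2, 6]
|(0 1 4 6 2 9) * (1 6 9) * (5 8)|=|(0 6 2 1 4 9)(5 8)|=6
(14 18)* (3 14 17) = (3 14 18 17) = [0, 1, 2, 14, 4, 5, 6, 7, 8, 9, 10, 11, 12, 13, 18, 15, 16, 3, 17]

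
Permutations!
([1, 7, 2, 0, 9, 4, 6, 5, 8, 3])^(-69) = (0 1 7 5 4 9 3)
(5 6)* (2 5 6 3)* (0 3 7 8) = [3, 1, 5, 2, 4, 7, 6, 8, 0] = (0 3 2 5 7 8)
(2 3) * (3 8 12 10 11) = (2 8 12 10 11 3) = [0, 1, 8, 2, 4, 5, 6, 7, 12, 9, 11, 3, 10]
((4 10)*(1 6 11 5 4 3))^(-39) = ((1 6 11 5 4 10 3))^(-39) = (1 5 3 11 10 6 4)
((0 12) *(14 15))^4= ((0 12)(14 15))^4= (15)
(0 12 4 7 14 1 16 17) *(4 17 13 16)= (0 12 17)(1 4 7 14)(13 16)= [12, 4, 2, 3, 7, 5, 6, 14, 8, 9, 10, 11, 17, 16, 1, 15, 13, 0]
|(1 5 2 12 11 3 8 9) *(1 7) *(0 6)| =18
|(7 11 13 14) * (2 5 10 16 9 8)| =|(2 5 10 16 9 8)(7 11 13 14)| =12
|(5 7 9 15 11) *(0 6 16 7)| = 8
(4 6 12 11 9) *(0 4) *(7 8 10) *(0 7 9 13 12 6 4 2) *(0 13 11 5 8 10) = [2, 1, 13, 3, 4, 8, 6, 10, 0, 7, 9, 11, 5, 12] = (0 2 13 12 5 8)(7 10 9)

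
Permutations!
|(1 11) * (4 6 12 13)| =4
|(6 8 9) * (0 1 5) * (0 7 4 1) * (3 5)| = |(1 3 5 7 4)(6 8 9)| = 15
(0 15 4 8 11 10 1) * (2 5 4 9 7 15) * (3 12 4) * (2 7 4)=(0 7 15 9 4 8 11 10 1)(2 5 3 12)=[7, 0, 5, 12, 8, 3, 6, 15, 11, 4, 1, 10, 2, 13, 14, 9]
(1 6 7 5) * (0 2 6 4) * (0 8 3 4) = (0 2 6 7 5 1)(3 4 8) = [2, 0, 6, 4, 8, 1, 7, 5, 3]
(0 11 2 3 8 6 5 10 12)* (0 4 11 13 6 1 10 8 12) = (0 13 6 5 8 1 10)(2 3 12 4 11) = [13, 10, 3, 12, 11, 8, 5, 7, 1, 9, 0, 2, 4, 6]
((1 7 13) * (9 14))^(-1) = (1 13 7)(9 14)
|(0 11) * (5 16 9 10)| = |(0 11)(5 16 9 10)| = 4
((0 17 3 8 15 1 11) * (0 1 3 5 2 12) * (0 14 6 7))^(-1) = ((0 17 5 2 12 14 6 7)(1 11)(3 8 15))^(-1) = (0 7 6 14 12 2 5 17)(1 11)(3 15 8)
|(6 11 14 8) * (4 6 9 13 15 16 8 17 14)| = |(4 6 11)(8 9 13 15 16)(14 17)| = 30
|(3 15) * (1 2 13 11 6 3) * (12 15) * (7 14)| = |(1 2 13 11 6 3 12 15)(7 14)| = 8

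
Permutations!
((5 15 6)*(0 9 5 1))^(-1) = (0 1 6 15 5 9)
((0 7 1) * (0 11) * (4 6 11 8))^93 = (0 1 4 11 7 8 6)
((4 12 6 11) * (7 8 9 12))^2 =((4 7 8 9 12 6 11))^2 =(4 8 12 11 7 9 6)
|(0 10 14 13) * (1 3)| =|(0 10 14 13)(1 3)| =4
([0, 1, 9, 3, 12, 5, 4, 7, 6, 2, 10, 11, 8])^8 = [0, 1, 2, 3, 4, 5, 6, 7, 8, 9, 10, 11, 12]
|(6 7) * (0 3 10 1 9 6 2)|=|(0 3 10 1 9 6 7 2)|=8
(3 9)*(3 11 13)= (3 9 11 13)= [0, 1, 2, 9, 4, 5, 6, 7, 8, 11, 10, 13, 12, 3]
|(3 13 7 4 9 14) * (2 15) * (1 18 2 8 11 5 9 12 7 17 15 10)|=|(1 18 2 10)(3 13 17 15 8 11 5 9 14)(4 12 7)|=36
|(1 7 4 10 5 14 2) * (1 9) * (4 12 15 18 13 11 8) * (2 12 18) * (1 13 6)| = |(1 7 18 6)(2 9 13 11 8 4 10 5 14 12 15)| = 44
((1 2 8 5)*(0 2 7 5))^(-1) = ((0 2 8)(1 7 5))^(-1) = (0 8 2)(1 5 7)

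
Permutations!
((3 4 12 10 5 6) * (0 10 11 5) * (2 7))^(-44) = ((0 10)(2 7)(3 4 12 11 5 6))^(-44) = (3 5 12)(4 6 11)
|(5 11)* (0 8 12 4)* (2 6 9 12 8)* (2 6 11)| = 15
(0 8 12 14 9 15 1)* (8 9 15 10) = (0 9 10 8 12 14 15 1) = [9, 0, 2, 3, 4, 5, 6, 7, 12, 10, 8, 11, 14, 13, 15, 1]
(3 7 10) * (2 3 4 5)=(2 3 7 10 4 5)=[0, 1, 3, 7, 5, 2, 6, 10, 8, 9, 4]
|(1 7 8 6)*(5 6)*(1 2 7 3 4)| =15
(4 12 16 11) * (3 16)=(3 16 11 4 12)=[0, 1, 2, 16, 12, 5, 6, 7, 8, 9, 10, 4, 3, 13, 14, 15, 11]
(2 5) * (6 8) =(2 5)(6 8) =[0, 1, 5, 3, 4, 2, 8, 7, 6]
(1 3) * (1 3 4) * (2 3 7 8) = (1 4)(2 3 7 8) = [0, 4, 3, 7, 1, 5, 6, 8, 2]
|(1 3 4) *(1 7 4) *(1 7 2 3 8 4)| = |(1 8 4 2 3 7)| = 6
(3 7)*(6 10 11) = (3 7)(6 10 11) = [0, 1, 2, 7, 4, 5, 10, 3, 8, 9, 11, 6]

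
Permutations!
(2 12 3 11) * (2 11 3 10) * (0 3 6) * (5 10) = (0 3 6)(2 12 5 10) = [3, 1, 12, 6, 4, 10, 0, 7, 8, 9, 2, 11, 5]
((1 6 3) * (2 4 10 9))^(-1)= ((1 6 3)(2 4 10 9))^(-1)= (1 3 6)(2 9 10 4)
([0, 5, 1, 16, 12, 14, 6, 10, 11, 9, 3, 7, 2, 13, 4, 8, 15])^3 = (1 4)(2 14)(3 8 10 15 7 16 11)(5 12)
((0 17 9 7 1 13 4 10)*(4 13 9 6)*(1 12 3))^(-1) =((0 17 6 4 10)(1 9 7 12 3))^(-1) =(0 10 4 6 17)(1 3 12 7 9)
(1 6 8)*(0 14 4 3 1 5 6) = [14, 0, 2, 1, 3, 6, 8, 7, 5, 9, 10, 11, 12, 13, 4] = (0 14 4 3 1)(5 6 8)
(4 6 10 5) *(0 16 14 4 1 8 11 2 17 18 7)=(0 16 14 4 6 10 5 1 8 11 2 17 18 7)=[16, 8, 17, 3, 6, 1, 10, 0, 11, 9, 5, 2, 12, 13, 4, 15, 14, 18, 7]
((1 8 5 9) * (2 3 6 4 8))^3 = (1 6 5 2 4 9 3 8)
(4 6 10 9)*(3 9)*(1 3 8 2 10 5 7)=(1 3 9 4 6 5 7)(2 10 8)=[0, 3, 10, 9, 6, 7, 5, 1, 2, 4, 8]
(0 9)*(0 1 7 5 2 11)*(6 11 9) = [6, 7, 9, 3, 4, 2, 11, 5, 8, 1, 10, 0] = (0 6 11)(1 7 5 2 9)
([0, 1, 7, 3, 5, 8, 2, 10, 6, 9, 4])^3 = [0, 1, 4, 3, 6, 2, 10, 5, 7, 9, 8]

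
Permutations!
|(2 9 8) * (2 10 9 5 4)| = |(2 5 4)(8 10 9)| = 3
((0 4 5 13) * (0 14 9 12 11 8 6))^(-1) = (0 6 8 11 12 9 14 13 5 4)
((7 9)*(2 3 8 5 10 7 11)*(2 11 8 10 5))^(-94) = (11)(2 10 9)(3 7 8)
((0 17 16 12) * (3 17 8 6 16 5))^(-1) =((0 8 6 16 12)(3 17 5))^(-1) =(0 12 16 6 8)(3 5 17)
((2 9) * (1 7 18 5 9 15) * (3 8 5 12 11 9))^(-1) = (1 15 2 9 11 12 18 7)(3 5 8)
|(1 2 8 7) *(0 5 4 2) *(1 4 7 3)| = 8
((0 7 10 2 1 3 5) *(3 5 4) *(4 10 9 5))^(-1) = (0 5 9 7)(1 2 10 3 4)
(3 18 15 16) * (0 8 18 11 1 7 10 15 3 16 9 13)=(0 8 18 3 11 1 7 10 15 9 13)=[8, 7, 2, 11, 4, 5, 6, 10, 18, 13, 15, 1, 12, 0, 14, 9, 16, 17, 3]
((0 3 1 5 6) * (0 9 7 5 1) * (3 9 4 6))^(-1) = (0 3 5 7 9)(4 6)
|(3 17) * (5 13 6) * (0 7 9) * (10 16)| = |(0 7 9)(3 17)(5 13 6)(10 16)| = 6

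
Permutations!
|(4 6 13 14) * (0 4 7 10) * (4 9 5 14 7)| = |(0 9 5 14 4 6 13 7 10)| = 9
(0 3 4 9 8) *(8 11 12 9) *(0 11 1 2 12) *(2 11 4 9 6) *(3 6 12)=[6, 11, 3, 9, 8, 5, 2, 7, 4, 1, 10, 0, 12]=(12)(0 6 2 3 9 1 11)(4 8)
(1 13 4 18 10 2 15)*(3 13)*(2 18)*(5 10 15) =[0, 3, 5, 13, 2, 10, 6, 7, 8, 9, 18, 11, 12, 4, 14, 1, 16, 17, 15] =(1 3 13 4 2 5 10 18 15)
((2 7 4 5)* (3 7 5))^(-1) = ((2 5)(3 7 4))^(-1) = (2 5)(3 4 7)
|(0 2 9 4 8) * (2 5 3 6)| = 8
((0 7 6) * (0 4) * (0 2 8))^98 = ((0 7 6 4 2 8))^98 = (0 6 2)(4 8 7)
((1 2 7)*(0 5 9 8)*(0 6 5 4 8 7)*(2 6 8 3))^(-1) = ((0 4 3 2)(1 6 5 9 7))^(-1) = (0 2 3 4)(1 7 9 5 6)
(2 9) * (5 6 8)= (2 9)(5 6 8)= [0, 1, 9, 3, 4, 6, 8, 7, 5, 2]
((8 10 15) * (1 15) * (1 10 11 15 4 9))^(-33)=(15)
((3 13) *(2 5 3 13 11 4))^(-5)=(13)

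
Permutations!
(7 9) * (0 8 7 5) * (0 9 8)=(5 9)(7 8)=[0, 1, 2, 3, 4, 9, 6, 8, 7, 5]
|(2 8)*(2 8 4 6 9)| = |(2 4 6 9)| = 4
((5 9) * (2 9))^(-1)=((2 9 5))^(-1)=(2 5 9)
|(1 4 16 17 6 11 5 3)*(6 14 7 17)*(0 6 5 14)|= |(0 6 11 14 7 17)(1 4 16 5 3)|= 30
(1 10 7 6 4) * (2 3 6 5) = [0, 10, 3, 6, 1, 2, 4, 5, 8, 9, 7] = (1 10 7 5 2 3 6 4)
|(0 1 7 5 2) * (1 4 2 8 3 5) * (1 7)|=|(0 4 2)(3 5 8)|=3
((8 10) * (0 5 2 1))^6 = (10)(0 2)(1 5)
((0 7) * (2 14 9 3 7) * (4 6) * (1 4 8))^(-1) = ((0 2 14 9 3 7)(1 4 6 8))^(-1) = (0 7 3 9 14 2)(1 8 6 4)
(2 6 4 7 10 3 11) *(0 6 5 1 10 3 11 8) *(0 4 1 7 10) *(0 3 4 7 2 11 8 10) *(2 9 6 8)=(11)(0 8 7 4)(1 3 10 2 5 9 6)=[8, 3, 5, 10, 0, 9, 1, 4, 7, 6, 2, 11]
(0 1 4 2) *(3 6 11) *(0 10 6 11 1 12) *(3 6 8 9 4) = (0 12)(1 3 11 6)(2 10 8 9 4) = [12, 3, 10, 11, 2, 5, 1, 7, 9, 4, 8, 6, 0]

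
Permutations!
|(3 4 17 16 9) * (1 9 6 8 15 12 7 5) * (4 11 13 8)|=|(1 9 3 11 13 8 15 12 7 5)(4 17 16 6)|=20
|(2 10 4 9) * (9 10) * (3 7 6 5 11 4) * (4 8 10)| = |(2 9)(3 7 6 5 11 8 10)| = 14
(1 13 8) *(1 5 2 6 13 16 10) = (1 16 10)(2 6 13 8 5) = [0, 16, 6, 3, 4, 2, 13, 7, 5, 9, 1, 11, 12, 8, 14, 15, 10]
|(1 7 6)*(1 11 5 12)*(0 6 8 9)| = |(0 6 11 5 12 1 7 8 9)| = 9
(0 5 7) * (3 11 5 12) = (0 12 3 11 5 7) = [12, 1, 2, 11, 4, 7, 6, 0, 8, 9, 10, 5, 3]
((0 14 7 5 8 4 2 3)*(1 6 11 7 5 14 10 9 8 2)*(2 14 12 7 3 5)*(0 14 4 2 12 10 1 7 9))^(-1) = ((0 1 6 11 3 14 12 9 8 2 5 4 7 10))^(-1) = (0 10 7 4 5 2 8 9 12 14 3 11 6 1)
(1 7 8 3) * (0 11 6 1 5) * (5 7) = (0 11 6 1 5)(3 7 8) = [11, 5, 2, 7, 4, 0, 1, 8, 3, 9, 10, 6]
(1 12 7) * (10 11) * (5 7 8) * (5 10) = (1 12 8 10 11 5 7) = [0, 12, 2, 3, 4, 7, 6, 1, 10, 9, 11, 5, 8]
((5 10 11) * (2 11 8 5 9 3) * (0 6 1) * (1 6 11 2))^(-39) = (0 11 9 3 1)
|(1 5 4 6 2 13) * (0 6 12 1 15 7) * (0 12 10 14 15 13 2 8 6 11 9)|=|(0 11 9)(1 5 4 10 14 15 7 12)(6 8)|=24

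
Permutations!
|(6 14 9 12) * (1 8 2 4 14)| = 8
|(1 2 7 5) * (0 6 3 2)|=|(0 6 3 2 7 5 1)|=7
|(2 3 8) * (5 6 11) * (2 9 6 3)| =6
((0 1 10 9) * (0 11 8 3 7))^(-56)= (11)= ((0 1 10 9 11 8 3 7))^(-56)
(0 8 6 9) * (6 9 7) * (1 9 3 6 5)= [8, 9, 2, 6, 4, 1, 7, 5, 3, 0]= (0 8 3 6 7 5 1 9)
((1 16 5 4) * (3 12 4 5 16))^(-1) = ((16)(1 3 12 4))^(-1) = (16)(1 4 12 3)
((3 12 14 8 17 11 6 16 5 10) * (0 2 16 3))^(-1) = ((0 2 16 5 10)(3 12 14 8 17 11 6))^(-1) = (0 10 5 16 2)(3 6 11 17 8 14 12)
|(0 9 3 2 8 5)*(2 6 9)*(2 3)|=7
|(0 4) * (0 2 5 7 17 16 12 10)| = |(0 4 2 5 7 17 16 12 10)| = 9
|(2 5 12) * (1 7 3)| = 3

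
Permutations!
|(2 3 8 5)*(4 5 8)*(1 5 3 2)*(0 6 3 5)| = |(8)(0 6 3 4 5 1)| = 6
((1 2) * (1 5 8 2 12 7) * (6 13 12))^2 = ((1 6 13 12 7)(2 5 8))^2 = (1 13 7 6 12)(2 8 5)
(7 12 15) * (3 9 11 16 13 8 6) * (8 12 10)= [0, 1, 2, 9, 4, 5, 3, 10, 6, 11, 8, 16, 15, 12, 14, 7, 13]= (3 9 11 16 13 12 15 7 10 8 6)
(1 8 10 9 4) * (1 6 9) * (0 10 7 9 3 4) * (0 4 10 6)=(0 6 3 10 1 8 7 9 4)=[6, 8, 2, 10, 0, 5, 3, 9, 7, 4, 1]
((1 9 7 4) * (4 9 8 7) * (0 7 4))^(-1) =(0 9 7)(1 4 8)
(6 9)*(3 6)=(3 6 9)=[0, 1, 2, 6, 4, 5, 9, 7, 8, 3]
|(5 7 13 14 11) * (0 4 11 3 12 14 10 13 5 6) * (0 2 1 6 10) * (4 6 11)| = |(0 6 2 1 11 10 13)(3 12 14)(5 7)| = 42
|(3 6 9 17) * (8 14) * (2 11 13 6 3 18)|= 14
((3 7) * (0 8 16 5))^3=((0 8 16 5)(3 7))^3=(0 5 16 8)(3 7)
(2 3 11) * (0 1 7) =[1, 7, 3, 11, 4, 5, 6, 0, 8, 9, 10, 2] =(0 1 7)(2 3 11)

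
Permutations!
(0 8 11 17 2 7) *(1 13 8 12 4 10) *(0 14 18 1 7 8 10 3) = (0 12 4 3)(1 13 10 7 14 18)(2 8 11 17) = [12, 13, 8, 0, 3, 5, 6, 14, 11, 9, 7, 17, 4, 10, 18, 15, 16, 2, 1]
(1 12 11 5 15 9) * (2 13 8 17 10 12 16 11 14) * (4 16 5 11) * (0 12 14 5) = (0 12 5 15 9 1)(2 13 8 17 10 14)(4 16) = [12, 0, 13, 3, 16, 15, 6, 7, 17, 1, 14, 11, 5, 8, 2, 9, 4, 10]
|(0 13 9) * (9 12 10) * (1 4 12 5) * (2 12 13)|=20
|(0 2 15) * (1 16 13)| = 3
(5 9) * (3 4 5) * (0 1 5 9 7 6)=(0 1 5 7 6)(3 4 9)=[1, 5, 2, 4, 9, 7, 0, 6, 8, 3]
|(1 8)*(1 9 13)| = |(1 8 9 13)| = 4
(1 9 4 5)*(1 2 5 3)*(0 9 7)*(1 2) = (0 9 4 3 2 5 1 7) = [9, 7, 5, 2, 3, 1, 6, 0, 8, 4]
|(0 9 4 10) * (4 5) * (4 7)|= |(0 9 5 7 4 10)|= 6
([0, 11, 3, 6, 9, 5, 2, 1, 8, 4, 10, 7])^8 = [0, 7, 6, 2, 4, 5, 3, 11, 8, 9, 10, 1]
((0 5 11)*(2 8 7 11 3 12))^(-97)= ((0 5 3 12 2 8 7 11))^(-97)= (0 11 7 8 2 12 3 5)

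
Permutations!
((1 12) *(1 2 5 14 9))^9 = ((1 12 2 5 14 9))^9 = (1 5)(2 9)(12 14)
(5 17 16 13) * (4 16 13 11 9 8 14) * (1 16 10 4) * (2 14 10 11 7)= (1 16 7 2 14)(4 11 9 8 10)(5 17 13)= [0, 16, 14, 3, 11, 17, 6, 2, 10, 8, 4, 9, 12, 5, 1, 15, 7, 13]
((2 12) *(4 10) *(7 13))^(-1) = (2 12)(4 10)(7 13)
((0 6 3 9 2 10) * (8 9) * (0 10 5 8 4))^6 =(10)(0 3)(2 8)(4 6)(5 9)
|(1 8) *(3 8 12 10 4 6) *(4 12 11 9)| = 14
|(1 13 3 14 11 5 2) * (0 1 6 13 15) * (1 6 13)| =12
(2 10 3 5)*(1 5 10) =(1 5 2)(3 10) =[0, 5, 1, 10, 4, 2, 6, 7, 8, 9, 3]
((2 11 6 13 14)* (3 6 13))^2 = ((2 11 13 14)(3 6))^2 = (2 13)(11 14)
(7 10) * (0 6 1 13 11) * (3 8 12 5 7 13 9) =(0 6 1 9 3 8 12 5 7 10 13 11) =[6, 9, 2, 8, 4, 7, 1, 10, 12, 3, 13, 0, 5, 11]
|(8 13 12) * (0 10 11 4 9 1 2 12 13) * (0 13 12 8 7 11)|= |(0 10)(1 2 8 13 12 7 11 4 9)|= 18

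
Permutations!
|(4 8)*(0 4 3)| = 4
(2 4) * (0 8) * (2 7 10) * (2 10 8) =(10)(0 2 4 7 8) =[2, 1, 4, 3, 7, 5, 6, 8, 0, 9, 10]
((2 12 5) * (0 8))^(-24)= (12)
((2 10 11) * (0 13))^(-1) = (0 13)(2 11 10)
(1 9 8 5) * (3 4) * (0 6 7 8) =(0 6 7 8 5 1 9)(3 4) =[6, 9, 2, 4, 3, 1, 7, 8, 5, 0]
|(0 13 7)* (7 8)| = 4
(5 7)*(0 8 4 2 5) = (0 8 4 2 5 7) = [8, 1, 5, 3, 2, 7, 6, 0, 4]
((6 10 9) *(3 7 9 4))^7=((3 7 9 6 10 4))^7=(3 7 9 6 10 4)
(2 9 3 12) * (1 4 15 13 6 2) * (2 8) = [0, 4, 9, 12, 15, 5, 8, 7, 2, 3, 10, 11, 1, 6, 14, 13] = (1 4 15 13 6 8 2 9 3 12)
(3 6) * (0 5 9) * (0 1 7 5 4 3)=(0 4 3 6)(1 7 5 9)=[4, 7, 2, 6, 3, 9, 0, 5, 8, 1]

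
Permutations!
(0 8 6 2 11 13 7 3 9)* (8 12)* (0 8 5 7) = (0 12 5 7 3 9 8 6 2 11 13) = [12, 1, 11, 9, 4, 7, 2, 3, 6, 8, 10, 13, 5, 0]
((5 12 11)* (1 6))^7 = ((1 6)(5 12 11))^7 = (1 6)(5 12 11)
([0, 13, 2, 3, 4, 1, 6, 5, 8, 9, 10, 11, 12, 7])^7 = (1 5 7 13)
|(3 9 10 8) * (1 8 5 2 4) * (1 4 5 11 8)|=|(2 5)(3 9 10 11 8)|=10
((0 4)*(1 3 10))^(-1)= ((0 4)(1 3 10))^(-1)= (0 4)(1 10 3)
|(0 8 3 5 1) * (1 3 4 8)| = 2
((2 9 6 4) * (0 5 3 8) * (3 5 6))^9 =((0 6 4 2 9 3 8))^9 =(0 4 9 8 6 2 3)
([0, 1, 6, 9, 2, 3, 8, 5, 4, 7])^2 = [0, 1, 8, 7, 6, 9, 4, 3, 2, 5]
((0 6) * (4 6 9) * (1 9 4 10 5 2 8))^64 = (0 4 6)(1 2 10)(5 9 8)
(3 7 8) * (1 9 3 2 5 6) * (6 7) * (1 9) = [0, 1, 5, 6, 4, 7, 9, 8, 2, 3] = (2 5 7 8)(3 6 9)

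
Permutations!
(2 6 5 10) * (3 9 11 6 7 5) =(2 7 5 10)(3 9 11 6) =[0, 1, 7, 9, 4, 10, 3, 5, 8, 11, 2, 6]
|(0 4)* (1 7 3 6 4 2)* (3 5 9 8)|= |(0 2 1 7 5 9 8 3 6 4)|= 10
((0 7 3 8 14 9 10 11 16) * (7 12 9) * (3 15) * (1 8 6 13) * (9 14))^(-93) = (0 3 9 12 6 10 14 13 11 7 1 16 15 8)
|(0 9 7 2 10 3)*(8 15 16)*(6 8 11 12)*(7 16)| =12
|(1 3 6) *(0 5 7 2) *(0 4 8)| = |(0 5 7 2 4 8)(1 3 6)| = 6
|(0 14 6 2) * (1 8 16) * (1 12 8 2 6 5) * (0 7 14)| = |(1 2 7 14 5)(8 16 12)| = 15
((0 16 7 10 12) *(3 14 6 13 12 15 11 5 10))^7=(0 12 13 6 14 3 7 16)(5 11 15 10)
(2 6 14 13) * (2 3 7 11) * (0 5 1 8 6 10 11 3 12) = (0 5 1 8 6 14 13 12)(2 10 11)(3 7) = [5, 8, 10, 7, 4, 1, 14, 3, 6, 9, 11, 2, 0, 12, 13]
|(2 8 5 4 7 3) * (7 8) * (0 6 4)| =|(0 6 4 8 5)(2 7 3)| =15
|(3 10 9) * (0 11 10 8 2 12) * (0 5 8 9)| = |(0 11 10)(2 12 5 8)(3 9)| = 12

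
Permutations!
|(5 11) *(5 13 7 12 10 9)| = 7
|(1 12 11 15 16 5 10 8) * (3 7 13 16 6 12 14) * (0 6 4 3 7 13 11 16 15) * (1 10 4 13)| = |(0 6 12 16 5 4 3 1 14 7 11)(8 10)(13 15)| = 22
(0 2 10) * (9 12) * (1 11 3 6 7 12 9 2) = (0 1 11 3 6 7 12 2 10) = [1, 11, 10, 6, 4, 5, 7, 12, 8, 9, 0, 3, 2]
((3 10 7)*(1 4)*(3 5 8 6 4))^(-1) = (1 4 6 8 5 7 10 3)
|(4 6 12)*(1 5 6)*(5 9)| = |(1 9 5 6 12 4)| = 6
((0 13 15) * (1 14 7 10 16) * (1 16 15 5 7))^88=((16)(0 13 5 7 10 15)(1 14))^88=(16)(0 10 5)(7 13 15)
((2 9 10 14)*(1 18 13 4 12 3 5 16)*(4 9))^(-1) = ((1 18 13 9 10 14 2 4 12 3 5 16))^(-1) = (1 16 5 3 12 4 2 14 10 9 13 18)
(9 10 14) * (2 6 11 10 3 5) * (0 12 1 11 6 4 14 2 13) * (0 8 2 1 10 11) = (0 12 10 1)(2 4 14 9 3 5 13 8) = [12, 0, 4, 5, 14, 13, 6, 7, 2, 3, 1, 11, 10, 8, 9]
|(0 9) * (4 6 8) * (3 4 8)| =6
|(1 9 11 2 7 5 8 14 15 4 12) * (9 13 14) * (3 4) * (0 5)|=7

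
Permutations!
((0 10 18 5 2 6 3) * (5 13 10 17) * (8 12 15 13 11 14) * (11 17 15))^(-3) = (0 2 18 15 6 17 13 3 5 10)(8 12 11 14)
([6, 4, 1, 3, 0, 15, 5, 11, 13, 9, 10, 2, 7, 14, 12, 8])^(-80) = (0 1 11 12 13 15 6 4 2 7 14 8 5)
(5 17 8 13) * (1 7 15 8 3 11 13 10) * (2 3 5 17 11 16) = (1 7 15 8 10)(2 3 16)(5 11 13 17) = [0, 7, 3, 16, 4, 11, 6, 15, 10, 9, 1, 13, 12, 17, 14, 8, 2, 5]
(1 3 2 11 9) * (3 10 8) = [0, 10, 11, 2, 4, 5, 6, 7, 3, 1, 8, 9] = (1 10 8 3 2 11 9)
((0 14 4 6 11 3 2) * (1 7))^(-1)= ((0 14 4 6 11 3 2)(1 7))^(-1)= (0 2 3 11 6 4 14)(1 7)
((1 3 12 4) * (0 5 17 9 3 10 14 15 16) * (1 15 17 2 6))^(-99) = ((0 5 2 6 1 10 14 17 9 3 12 4 15 16))^(-99) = (0 16 15 4 12 3 9 17 14 10 1 6 2 5)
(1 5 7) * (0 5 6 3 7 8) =[5, 6, 2, 7, 4, 8, 3, 1, 0] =(0 5 8)(1 6 3 7)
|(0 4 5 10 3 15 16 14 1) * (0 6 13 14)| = 28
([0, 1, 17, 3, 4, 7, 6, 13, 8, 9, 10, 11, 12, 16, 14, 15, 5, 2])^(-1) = (2 17)(5 16 13 7)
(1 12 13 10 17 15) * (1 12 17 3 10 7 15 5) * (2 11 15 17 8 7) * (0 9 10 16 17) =[9, 8, 11, 16, 4, 1, 6, 0, 7, 10, 3, 15, 13, 2, 14, 12, 17, 5] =(0 9 10 3 16 17 5 1 8 7)(2 11 15 12 13)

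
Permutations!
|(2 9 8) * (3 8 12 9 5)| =4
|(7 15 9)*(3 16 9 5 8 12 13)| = |(3 16 9 7 15 5 8 12 13)| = 9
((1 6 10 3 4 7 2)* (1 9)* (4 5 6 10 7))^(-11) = (1 7 3 9 6 10 2 5)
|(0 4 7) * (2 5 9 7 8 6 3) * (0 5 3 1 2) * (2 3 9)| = |(0 4 8 6 1 3)(2 9 7 5)| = 12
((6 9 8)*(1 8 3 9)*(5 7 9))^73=((1 8 6)(3 5 7 9))^73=(1 8 6)(3 5 7 9)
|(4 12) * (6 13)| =2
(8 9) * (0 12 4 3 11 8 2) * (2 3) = (0 12 4 2)(3 11 8 9) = [12, 1, 0, 11, 2, 5, 6, 7, 9, 3, 10, 8, 4]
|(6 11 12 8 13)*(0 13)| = 6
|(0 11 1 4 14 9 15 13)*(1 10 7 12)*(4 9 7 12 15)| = 11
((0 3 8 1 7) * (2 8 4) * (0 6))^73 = (0 3 4 2 8 1 7 6) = ((0 3 4 2 8 1 7 6))^73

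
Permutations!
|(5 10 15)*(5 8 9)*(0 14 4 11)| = 20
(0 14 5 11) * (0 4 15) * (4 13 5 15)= (0 14 15)(5 11 13)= [14, 1, 2, 3, 4, 11, 6, 7, 8, 9, 10, 13, 12, 5, 15, 0]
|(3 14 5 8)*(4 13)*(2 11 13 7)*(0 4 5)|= 10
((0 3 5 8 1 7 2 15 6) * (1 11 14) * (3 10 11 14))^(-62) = ((0 10 11 3 5 8 14 1 7 2 15 6))^(-62) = (0 15 7 14 5 11)(1 8 3 10 6 2)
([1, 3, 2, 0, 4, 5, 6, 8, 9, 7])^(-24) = [0, 1, 2, 3, 4, 5, 6, 7, 8, 9]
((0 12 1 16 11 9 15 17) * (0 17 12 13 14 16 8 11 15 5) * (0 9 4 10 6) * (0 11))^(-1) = (17)(0 8 1 12 15 16 14 13)(4 11 6 10)(5 9)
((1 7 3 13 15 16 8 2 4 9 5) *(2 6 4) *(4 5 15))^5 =(1 9 5 4 6 13 8 3 16 7 15)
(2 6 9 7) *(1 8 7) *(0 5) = (0 5)(1 8 7 2 6 9) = [5, 8, 6, 3, 4, 0, 9, 2, 7, 1]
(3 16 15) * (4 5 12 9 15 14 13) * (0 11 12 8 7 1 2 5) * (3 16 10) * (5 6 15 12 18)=(0 11 18 5 8 7 1 2 6 15 16 14 13 4)(3 10)(9 12)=[11, 2, 6, 10, 0, 8, 15, 1, 7, 12, 3, 18, 9, 4, 13, 16, 14, 17, 5]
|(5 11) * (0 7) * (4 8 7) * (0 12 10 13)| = 14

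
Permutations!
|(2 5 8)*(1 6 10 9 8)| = |(1 6 10 9 8 2 5)| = 7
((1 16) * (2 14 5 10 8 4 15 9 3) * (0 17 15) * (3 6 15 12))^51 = ((0 17 12 3 2 14 5 10 8 4)(1 16)(6 15 9))^51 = (0 17 12 3 2 14 5 10 8 4)(1 16)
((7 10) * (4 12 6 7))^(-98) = (4 6 10 12 7) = ((4 12 6 7 10))^(-98)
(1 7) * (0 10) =[10, 7, 2, 3, 4, 5, 6, 1, 8, 9, 0] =(0 10)(1 7)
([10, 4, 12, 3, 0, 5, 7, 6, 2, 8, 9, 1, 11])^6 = [11, 2, 10, 3, 12, 5, 6, 7, 0, 4, 1, 8, 9]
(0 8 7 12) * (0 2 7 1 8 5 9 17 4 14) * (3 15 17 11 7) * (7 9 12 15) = [5, 8, 3, 7, 14, 12, 6, 15, 1, 11, 10, 9, 2, 13, 0, 17, 16, 4] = (0 5 12 2 3 7 15 17 4 14)(1 8)(9 11)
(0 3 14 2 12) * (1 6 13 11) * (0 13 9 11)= (0 3 14 2 12 13)(1 6 9 11)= [3, 6, 12, 14, 4, 5, 9, 7, 8, 11, 10, 1, 13, 0, 2]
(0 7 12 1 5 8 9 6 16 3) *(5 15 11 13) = (0 7 12 1 15 11 13 5 8 9 6 16 3) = [7, 15, 2, 0, 4, 8, 16, 12, 9, 6, 10, 13, 1, 5, 14, 11, 3]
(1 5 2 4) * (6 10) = (1 5 2 4)(6 10) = [0, 5, 4, 3, 1, 2, 10, 7, 8, 9, 6]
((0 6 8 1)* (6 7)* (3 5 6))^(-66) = ((0 7 3 5 6 8 1))^(-66) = (0 6 7 8 3 1 5)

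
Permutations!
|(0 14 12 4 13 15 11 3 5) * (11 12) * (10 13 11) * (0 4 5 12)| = |(0 14 10 13 15)(3 12 5 4 11)| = 5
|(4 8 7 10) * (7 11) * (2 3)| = 10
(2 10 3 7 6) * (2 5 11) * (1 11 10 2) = (1 11)(3 7 6 5 10) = [0, 11, 2, 7, 4, 10, 5, 6, 8, 9, 3, 1]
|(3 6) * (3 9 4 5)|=|(3 6 9 4 5)|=5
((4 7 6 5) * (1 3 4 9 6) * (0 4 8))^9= ((0 4 7 1 3 8)(5 9 6))^9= (9)(0 1)(3 4)(7 8)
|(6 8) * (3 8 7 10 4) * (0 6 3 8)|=7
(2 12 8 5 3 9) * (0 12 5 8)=(0 12)(2 5 3 9)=[12, 1, 5, 9, 4, 3, 6, 7, 8, 2, 10, 11, 0]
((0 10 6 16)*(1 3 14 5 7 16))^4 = (0 3 16 1 7 6 5 10 14)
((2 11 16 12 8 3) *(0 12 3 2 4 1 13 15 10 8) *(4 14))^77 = (16)(0 12) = ((0 12)(1 13 15 10 8 2 11 16 3 14 4))^77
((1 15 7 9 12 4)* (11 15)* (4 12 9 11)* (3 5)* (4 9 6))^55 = ((1 9 6 4)(3 5)(7 11 15))^55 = (1 4 6 9)(3 5)(7 11 15)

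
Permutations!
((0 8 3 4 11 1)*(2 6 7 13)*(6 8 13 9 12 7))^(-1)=(0 1 11 4 3 8 2 13)(7 12 9)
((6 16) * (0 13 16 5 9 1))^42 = (16)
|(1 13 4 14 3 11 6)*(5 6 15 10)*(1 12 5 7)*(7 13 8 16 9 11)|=|(1 8 16 9 11 15 10 13 4 14 3 7)(5 6 12)|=12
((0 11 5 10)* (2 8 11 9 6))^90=(0 6 8 5)(2 11 10 9)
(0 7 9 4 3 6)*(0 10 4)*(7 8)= (0 8 7 9)(3 6 10 4)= [8, 1, 2, 6, 3, 5, 10, 9, 7, 0, 4]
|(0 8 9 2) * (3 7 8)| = |(0 3 7 8 9 2)| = 6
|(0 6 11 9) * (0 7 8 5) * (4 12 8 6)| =20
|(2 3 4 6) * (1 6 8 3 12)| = |(1 6 2 12)(3 4 8)| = 12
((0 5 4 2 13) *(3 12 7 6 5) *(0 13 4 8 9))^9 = ((13)(0 3 12 7 6 5 8 9)(2 4))^9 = (13)(0 3 12 7 6 5 8 9)(2 4)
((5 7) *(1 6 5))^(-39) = ((1 6 5 7))^(-39) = (1 6 5 7)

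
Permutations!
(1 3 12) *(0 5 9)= [5, 3, 2, 12, 4, 9, 6, 7, 8, 0, 10, 11, 1]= (0 5 9)(1 3 12)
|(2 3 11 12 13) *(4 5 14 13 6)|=9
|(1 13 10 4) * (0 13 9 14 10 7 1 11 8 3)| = 11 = |(0 13 7 1 9 14 10 4 11 8 3)|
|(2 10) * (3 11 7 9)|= 4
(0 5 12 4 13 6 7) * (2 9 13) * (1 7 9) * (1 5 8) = [8, 7, 5, 3, 2, 12, 9, 0, 1, 13, 10, 11, 4, 6] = (0 8 1 7)(2 5 12 4)(6 9 13)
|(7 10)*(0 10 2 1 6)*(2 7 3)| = 6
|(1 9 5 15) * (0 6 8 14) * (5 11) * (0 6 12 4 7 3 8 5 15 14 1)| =30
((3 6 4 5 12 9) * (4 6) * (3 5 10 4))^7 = (4 10)(5 12 9)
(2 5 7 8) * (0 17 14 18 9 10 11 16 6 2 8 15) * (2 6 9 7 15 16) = (0 17 14 18 7 16 9 10 11 2 5 15) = [17, 1, 5, 3, 4, 15, 6, 16, 8, 10, 11, 2, 12, 13, 18, 0, 9, 14, 7]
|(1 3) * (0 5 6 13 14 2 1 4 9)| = |(0 5 6 13 14 2 1 3 4 9)| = 10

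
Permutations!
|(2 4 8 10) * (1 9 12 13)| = |(1 9 12 13)(2 4 8 10)| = 4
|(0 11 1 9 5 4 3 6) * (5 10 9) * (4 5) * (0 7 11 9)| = 6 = |(0 9 10)(1 4 3 6 7 11)|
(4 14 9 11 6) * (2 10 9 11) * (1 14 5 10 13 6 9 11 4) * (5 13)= (1 14 4 13 6)(2 5 10 11 9)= [0, 14, 5, 3, 13, 10, 1, 7, 8, 2, 11, 9, 12, 6, 4]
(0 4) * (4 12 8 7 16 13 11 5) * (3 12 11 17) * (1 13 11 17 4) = (0 17 3 12 8 7 16 11 5 1 13 4) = [17, 13, 2, 12, 0, 1, 6, 16, 7, 9, 10, 5, 8, 4, 14, 15, 11, 3]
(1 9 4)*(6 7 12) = (1 9 4)(6 7 12) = [0, 9, 2, 3, 1, 5, 7, 12, 8, 4, 10, 11, 6]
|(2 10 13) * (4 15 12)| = 3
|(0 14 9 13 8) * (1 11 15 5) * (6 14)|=12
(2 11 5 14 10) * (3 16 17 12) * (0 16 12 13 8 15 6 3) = (0 16 17 13 8 15 6 3 12)(2 11 5 14 10) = [16, 1, 11, 12, 4, 14, 3, 7, 15, 9, 2, 5, 0, 8, 10, 6, 17, 13]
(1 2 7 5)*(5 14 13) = (1 2 7 14 13 5) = [0, 2, 7, 3, 4, 1, 6, 14, 8, 9, 10, 11, 12, 5, 13]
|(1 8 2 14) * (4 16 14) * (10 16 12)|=8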